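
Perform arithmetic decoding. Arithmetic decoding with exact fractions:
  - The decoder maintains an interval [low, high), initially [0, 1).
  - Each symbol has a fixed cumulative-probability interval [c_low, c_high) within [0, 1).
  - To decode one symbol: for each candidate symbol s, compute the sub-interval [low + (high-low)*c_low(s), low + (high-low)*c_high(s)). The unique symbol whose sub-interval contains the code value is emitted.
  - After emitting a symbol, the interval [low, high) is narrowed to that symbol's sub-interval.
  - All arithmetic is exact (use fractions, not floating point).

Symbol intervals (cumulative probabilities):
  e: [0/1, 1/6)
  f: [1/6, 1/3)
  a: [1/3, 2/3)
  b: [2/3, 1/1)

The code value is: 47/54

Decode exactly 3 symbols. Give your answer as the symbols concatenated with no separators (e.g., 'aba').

Answer: bab

Derivation:
Step 1: interval [0/1, 1/1), width = 1/1 - 0/1 = 1/1
  'e': [0/1 + 1/1*0/1, 0/1 + 1/1*1/6) = [0/1, 1/6)
  'f': [0/1 + 1/1*1/6, 0/1 + 1/1*1/3) = [1/6, 1/3)
  'a': [0/1 + 1/1*1/3, 0/1 + 1/1*2/3) = [1/3, 2/3)
  'b': [0/1 + 1/1*2/3, 0/1 + 1/1*1/1) = [2/3, 1/1) <- contains code 47/54
  emit 'b', narrow to [2/3, 1/1)
Step 2: interval [2/3, 1/1), width = 1/1 - 2/3 = 1/3
  'e': [2/3 + 1/3*0/1, 2/3 + 1/3*1/6) = [2/3, 13/18)
  'f': [2/3 + 1/3*1/6, 2/3 + 1/3*1/3) = [13/18, 7/9)
  'a': [2/3 + 1/3*1/3, 2/3 + 1/3*2/3) = [7/9, 8/9) <- contains code 47/54
  'b': [2/3 + 1/3*2/3, 2/3 + 1/3*1/1) = [8/9, 1/1)
  emit 'a', narrow to [7/9, 8/9)
Step 3: interval [7/9, 8/9), width = 8/9 - 7/9 = 1/9
  'e': [7/9 + 1/9*0/1, 7/9 + 1/9*1/6) = [7/9, 43/54)
  'f': [7/9 + 1/9*1/6, 7/9 + 1/9*1/3) = [43/54, 22/27)
  'a': [7/9 + 1/9*1/3, 7/9 + 1/9*2/3) = [22/27, 23/27)
  'b': [7/9 + 1/9*2/3, 7/9 + 1/9*1/1) = [23/27, 8/9) <- contains code 47/54
  emit 'b', narrow to [23/27, 8/9)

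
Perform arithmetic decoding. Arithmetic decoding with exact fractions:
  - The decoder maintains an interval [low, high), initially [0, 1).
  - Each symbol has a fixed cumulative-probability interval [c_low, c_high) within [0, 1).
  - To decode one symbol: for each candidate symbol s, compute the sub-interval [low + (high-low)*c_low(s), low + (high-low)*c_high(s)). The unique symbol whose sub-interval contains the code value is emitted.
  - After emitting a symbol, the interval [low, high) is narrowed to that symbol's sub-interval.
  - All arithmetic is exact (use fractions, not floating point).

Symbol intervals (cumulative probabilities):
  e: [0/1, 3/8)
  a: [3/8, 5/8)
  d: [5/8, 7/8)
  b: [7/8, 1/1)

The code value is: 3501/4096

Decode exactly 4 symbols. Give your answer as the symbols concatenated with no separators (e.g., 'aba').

Answer: dbeb

Derivation:
Step 1: interval [0/1, 1/1), width = 1/1 - 0/1 = 1/1
  'e': [0/1 + 1/1*0/1, 0/1 + 1/1*3/8) = [0/1, 3/8)
  'a': [0/1 + 1/1*3/8, 0/1 + 1/1*5/8) = [3/8, 5/8)
  'd': [0/1 + 1/1*5/8, 0/1 + 1/1*7/8) = [5/8, 7/8) <- contains code 3501/4096
  'b': [0/1 + 1/1*7/8, 0/1 + 1/1*1/1) = [7/8, 1/1)
  emit 'd', narrow to [5/8, 7/8)
Step 2: interval [5/8, 7/8), width = 7/8 - 5/8 = 1/4
  'e': [5/8 + 1/4*0/1, 5/8 + 1/4*3/8) = [5/8, 23/32)
  'a': [5/8 + 1/4*3/8, 5/8 + 1/4*5/8) = [23/32, 25/32)
  'd': [5/8 + 1/4*5/8, 5/8 + 1/4*7/8) = [25/32, 27/32)
  'b': [5/8 + 1/4*7/8, 5/8 + 1/4*1/1) = [27/32, 7/8) <- contains code 3501/4096
  emit 'b', narrow to [27/32, 7/8)
Step 3: interval [27/32, 7/8), width = 7/8 - 27/32 = 1/32
  'e': [27/32 + 1/32*0/1, 27/32 + 1/32*3/8) = [27/32, 219/256) <- contains code 3501/4096
  'a': [27/32 + 1/32*3/8, 27/32 + 1/32*5/8) = [219/256, 221/256)
  'd': [27/32 + 1/32*5/8, 27/32 + 1/32*7/8) = [221/256, 223/256)
  'b': [27/32 + 1/32*7/8, 27/32 + 1/32*1/1) = [223/256, 7/8)
  emit 'e', narrow to [27/32, 219/256)
Step 4: interval [27/32, 219/256), width = 219/256 - 27/32 = 3/256
  'e': [27/32 + 3/256*0/1, 27/32 + 3/256*3/8) = [27/32, 1737/2048)
  'a': [27/32 + 3/256*3/8, 27/32 + 3/256*5/8) = [1737/2048, 1743/2048)
  'd': [27/32 + 3/256*5/8, 27/32 + 3/256*7/8) = [1743/2048, 1749/2048)
  'b': [27/32 + 3/256*7/8, 27/32 + 3/256*1/1) = [1749/2048, 219/256) <- contains code 3501/4096
  emit 'b', narrow to [1749/2048, 219/256)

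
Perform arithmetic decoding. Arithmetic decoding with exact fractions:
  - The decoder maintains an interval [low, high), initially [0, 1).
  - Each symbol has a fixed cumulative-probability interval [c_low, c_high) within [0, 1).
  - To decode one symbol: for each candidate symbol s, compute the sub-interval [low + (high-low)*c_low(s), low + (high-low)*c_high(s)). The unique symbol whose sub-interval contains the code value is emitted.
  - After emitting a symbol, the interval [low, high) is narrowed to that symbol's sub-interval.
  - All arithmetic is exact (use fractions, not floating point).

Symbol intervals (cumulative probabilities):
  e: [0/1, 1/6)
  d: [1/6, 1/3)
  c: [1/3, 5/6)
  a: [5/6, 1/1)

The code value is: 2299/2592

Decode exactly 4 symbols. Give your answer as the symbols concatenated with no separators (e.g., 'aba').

Step 1: interval [0/1, 1/1), width = 1/1 - 0/1 = 1/1
  'e': [0/1 + 1/1*0/1, 0/1 + 1/1*1/6) = [0/1, 1/6)
  'd': [0/1 + 1/1*1/6, 0/1 + 1/1*1/3) = [1/6, 1/3)
  'c': [0/1 + 1/1*1/3, 0/1 + 1/1*5/6) = [1/3, 5/6)
  'a': [0/1 + 1/1*5/6, 0/1 + 1/1*1/1) = [5/6, 1/1) <- contains code 2299/2592
  emit 'a', narrow to [5/6, 1/1)
Step 2: interval [5/6, 1/1), width = 1/1 - 5/6 = 1/6
  'e': [5/6 + 1/6*0/1, 5/6 + 1/6*1/6) = [5/6, 31/36)
  'd': [5/6 + 1/6*1/6, 5/6 + 1/6*1/3) = [31/36, 8/9) <- contains code 2299/2592
  'c': [5/6 + 1/6*1/3, 5/6 + 1/6*5/6) = [8/9, 35/36)
  'a': [5/6 + 1/6*5/6, 5/6 + 1/6*1/1) = [35/36, 1/1)
  emit 'd', narrow to [31/36, 8/9)
Step 3: interval [31/36, 8/9), width = 8/9 - 31/36 = 1/36
  'e': [31/36 + 1/36*0/1, 31/36 + 1/36*1/6) = [31/36, 187/216)
  'd': [31/36 + 1/36*1/6, 31/36 + 1/36*1/3) = [187/216, 47/54)
  'c': [31/36 + 1/36*1/3, 31/36 + 1/36*5/6) = [47/54, 191/216)
  'a': [31/36 + 1/36*5/6, 31/36 + 1/36*1/1) = [191/216, 8/9) <- contains code 2299/2592
  emit 'a', narrow to [191/216, 8/9)
Step 4: interval [191/216, 8/9), width = 8/9 - 191/216 = 1/216
  'e': [191/216 + 1/216*0/1, 191/216 + 1/216*1/6) = [191/216, 1147/1296)
  'd': [191/216 + 1/216*1/6, 191/216 + 1/216*1/3) = [1147/1296, 287/324)
  'c': [191/216 + 1/216*1/3, 191/216 + 1/216*5/6) = [287/324, 1151/1296) <- contains code 2299/2592
  'a': [191/216 + 1/216*5/6, 191/216 + 1/216*1/1) = [1151/1296, 8/9)
  emit 'c', narrow to [287/324, 1151/1296)

Answer: adac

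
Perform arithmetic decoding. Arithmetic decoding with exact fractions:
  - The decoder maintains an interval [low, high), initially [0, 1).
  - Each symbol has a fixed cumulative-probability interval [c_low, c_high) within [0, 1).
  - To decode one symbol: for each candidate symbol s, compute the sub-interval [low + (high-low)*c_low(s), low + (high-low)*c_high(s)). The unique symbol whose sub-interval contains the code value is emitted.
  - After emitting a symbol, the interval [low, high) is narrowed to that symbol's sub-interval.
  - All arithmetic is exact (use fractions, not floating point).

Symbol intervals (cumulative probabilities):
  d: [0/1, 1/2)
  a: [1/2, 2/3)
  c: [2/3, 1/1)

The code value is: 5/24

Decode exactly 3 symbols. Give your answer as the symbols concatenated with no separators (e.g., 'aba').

Step 1: interval [0/1, 1/1), width = 1/1 - 0/1 = 1/1
  'd': [0/1 + 1/1*0/1, 0/1 + 1/1*1/2) = [0/1, 1/2) <- contains code 5/24
  'a': [0/1 + 1/1*1/2, 0/1 + 1/1*2/3) = [1/2, 2/3)
  'c': [0/1 + 1/1*2/3, 0/1 + 1/1*1/1) = [2/3, 1/1)
  emit 'd', narrow to [0/1, 1/2)
Step 2: interval [0/1, 1/2), width = 1/2 - 0/1 = 1/2
  'd': [0/1 + 1/2*0/1, 0/1 + 1/2*1/2) = [0/1, 1/4) <- contains code 5/24
  'a': [0/1 + 1/2*1/2, 0/1 + 1/2*2/3) = [1/4, 1/3)
  'c': [0/1 + 1/2*2/3, 0/1 + 1/2*1/1) = [1/3, 1/2)
  emit 'd', narrow to [0/1, 1/4)
Step 3: interval [0/1, 1/4), width = 1/4 - 0/1 = 1/4
  'd': [0/1 + 1/4*0/1, 0/1 + 1/4*1/2) = [0/1, 1/8)
  'a': [0/1 + 1/4*1/2, 0/1 + 1/4*2/3) = [1/8, 1/6)
  'c': [0/1 + 1/4*2/3, 0/1 + 1/4*1/1) = [1/6, 1/4) <- contains code 5/24
  emit 'c', narrow to [1/6, 1/4)

Answer: ddc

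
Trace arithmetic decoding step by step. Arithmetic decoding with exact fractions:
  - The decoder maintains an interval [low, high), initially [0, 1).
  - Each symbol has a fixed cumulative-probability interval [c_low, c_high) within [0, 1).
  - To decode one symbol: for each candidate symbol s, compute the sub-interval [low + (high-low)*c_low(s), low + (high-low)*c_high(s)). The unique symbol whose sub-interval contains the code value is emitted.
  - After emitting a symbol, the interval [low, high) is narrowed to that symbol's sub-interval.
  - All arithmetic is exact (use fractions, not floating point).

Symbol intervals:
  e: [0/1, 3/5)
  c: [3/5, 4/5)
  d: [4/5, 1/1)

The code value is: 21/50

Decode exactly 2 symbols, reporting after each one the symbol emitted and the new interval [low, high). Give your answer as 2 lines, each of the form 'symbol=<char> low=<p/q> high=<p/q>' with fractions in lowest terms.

Step 1: interval [0/1, 1/1), width = 1/1 - 0/1 = 1/1
  'e': [0/1 + 1/1*0/1, 0/1 + 1/1*3/5) = [0/1, 3/5) <- contains code 21/50
  'c': [0/1 + 1/1*3/5, 0/1 + 1/1*4/5) = [3/5, 4/5)
  'd': [0/1 + 1/1*4/5, 0/1 + 1/1*1/1) = [4/5, 1/1)
  emit 'e', narrow to [0/1, 3/5)
Step 2: interval [0/1, 3/5), width = 3/5 - 0/1 = 3/5
  'e': [0/1 + 3/5*0/1, 0/1 + 3/5*3/5) = [0/1, 9/25)
  'c': [0/1 + 3/5*3/5, 0/1 + 3/5*4/5) = [9/25, 12/25) <- contains code 21/50
  'd': [0/1 + 3/5*4/5, 0/1 + 3/5*1/1) = [12/25, 3/5)
  emit 'c', narrow to [9/25, 12/25)

Answer: symbol=e low=0/1 high=3/5
symbol=c low=9/25 high=12/25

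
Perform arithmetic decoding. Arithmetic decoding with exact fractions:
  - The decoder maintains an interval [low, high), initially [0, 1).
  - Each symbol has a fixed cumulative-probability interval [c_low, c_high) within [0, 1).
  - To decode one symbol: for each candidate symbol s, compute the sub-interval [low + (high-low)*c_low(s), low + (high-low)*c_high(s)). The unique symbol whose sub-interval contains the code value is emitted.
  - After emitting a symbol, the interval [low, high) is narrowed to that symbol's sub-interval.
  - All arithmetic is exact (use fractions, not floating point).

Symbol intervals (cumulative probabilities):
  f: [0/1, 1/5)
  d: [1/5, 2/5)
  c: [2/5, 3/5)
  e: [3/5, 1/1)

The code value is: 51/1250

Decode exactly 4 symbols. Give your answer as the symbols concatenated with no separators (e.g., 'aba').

Answer: fdff

Derivation:
Step 1: interval [0/1, 1/1), width = 1/1 - 0/1 = 1/1
  'f': [0/1 + 1/1*0/1, 0/1 + 1/1*1/5) = [0/1, 1/5) <- contains code 51/1250
  'd': [0/1 + 1/1*1/5, 0/1 + 1/1*2/5) = [1/5, 2/5)
  'c': [0/1 + 1/1*2/5, 0/1 + 1/1*3/5) = [2/5, 3/5)
  'e': [0/1 + 1/1*3/5, 0/1 + 1/1*1/1) = [3/5, 1/1)
  emit 'f', narrow to [0/1, 1/5)
Step 2: interval [0/1, 1/5), width = 1/5 - 0/1 = 1/5
  'f': [0/1 + 1/5*0/1, 0/1 + 1/5*1/5) = [0/1, 1/25)
  'd': [0/1 + 1/5*1/5, 0/1 + 1/5*2/5) = [1/25, 2/25) <- contains code 51/1250
  'c': [0/1 + 1/5*2/5, 0/1 + 1/5*3/5) = [2/25, 3/25)
  'e': [0/1 + 1/5*3/5, 0/1 + 1/5*1/1) = [3/25, 1/5)
  emit 'd', narrow to [1/25, 2/25)
Step 3: interval [1/25, 2/25), width = 2/25 - 1/25 = 1/25
  'f': [1/25 + 1/25*0/1, 1/25 + 1/25*1/5) = [1/25, 6/125) <- contains code 51/1250
  'd': [1/25 + 1/25*1/5, 1/25 + 1/25*2/5) = [6/125, 7/125)
  'c': [1/25 + 1/25*2/5, 1/25 + 1/25*3/5) = [7/125, 8/125)
  'e': [1/25 + 1/25*3/5, 1/25 + 1/25*1/1) = [8/125, 2/25)
  emit 'f', narrow to [1/25, 6/125)
Step 4: interval [1/25, 6/125), width = 6/125 - 1/25 = 1/125
  'f': [1/25 + 1/125*0/1, 1/25 + 1/125*1/5) = [1/25, 26/625) <- contains code 51/1250
  'd': [1/25 + 1/125*1/5, 1/25 + 1/125*2/5) = [26/625, 27/625)
  'c': [1/25 + 1/125*2/5, 1/25 + 1/125*3/5) = [27/625, 28/625)
  'e': [1/25 + 1/125*3/5, 1/25 + 1/125*1/1) = [28/625, 6/125)
  emit 'f', narrow to [1/25, 26/625)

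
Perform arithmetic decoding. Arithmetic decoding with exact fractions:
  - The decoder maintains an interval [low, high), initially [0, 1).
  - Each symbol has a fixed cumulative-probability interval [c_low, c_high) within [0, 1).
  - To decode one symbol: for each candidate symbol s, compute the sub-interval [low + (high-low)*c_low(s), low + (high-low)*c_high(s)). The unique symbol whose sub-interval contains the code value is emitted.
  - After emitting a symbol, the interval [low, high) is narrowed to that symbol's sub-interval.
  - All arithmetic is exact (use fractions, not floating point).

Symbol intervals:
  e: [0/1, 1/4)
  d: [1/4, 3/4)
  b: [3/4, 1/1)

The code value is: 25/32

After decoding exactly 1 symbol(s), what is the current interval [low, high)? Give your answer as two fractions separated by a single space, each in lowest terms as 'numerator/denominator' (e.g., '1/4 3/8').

Step 1: interval [0/1, 1/1), width = 1/1 - 0/1 = 1/1
  'e': [0/1 + 1/1*0/1, 0/1 + 1/1*1/4) = [0/1, 1/4)
  'd': [0/1 + 1/1*1/4, 0/1 + 1/1*3/4) = [1/4, 3/4)
  'b': [0/1 + 1/1*3/4, 0/1 + 1/1*1/1) = [3/4, 1/1) <- contains code 25/32
  emit 'b', narrow to [3/4, 1/1)

Answer: 3/4 1/1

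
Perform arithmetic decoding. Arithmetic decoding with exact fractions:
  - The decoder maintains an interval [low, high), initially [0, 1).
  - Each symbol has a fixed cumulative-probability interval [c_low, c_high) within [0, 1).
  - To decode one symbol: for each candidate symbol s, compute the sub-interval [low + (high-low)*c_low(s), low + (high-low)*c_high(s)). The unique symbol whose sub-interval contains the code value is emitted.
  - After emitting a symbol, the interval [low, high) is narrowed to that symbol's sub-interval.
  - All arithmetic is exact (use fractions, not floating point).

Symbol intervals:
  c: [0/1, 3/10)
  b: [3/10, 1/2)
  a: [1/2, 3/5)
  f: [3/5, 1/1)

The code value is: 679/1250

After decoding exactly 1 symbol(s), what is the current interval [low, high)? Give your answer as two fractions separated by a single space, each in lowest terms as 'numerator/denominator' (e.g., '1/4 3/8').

Step 1: interval [0/1, 1/1), width = 1/1 - 0/1 = 1/1
  'c': [0/1 + 1/1*0/1, 0/1 + 1/1*3/10) = [0/1, 3/10)
  'b': [0/1 + 1/1*3/10, 0/1 + 1/1*1/2) = [3/10, 1/2)
  'a': [0/1 + 1/1*1/2, 0/1 + 1/1*3/5) = [1/2, 3/5) <- contains code 679/1250
  'f': [0/1 + 1/1*3/5, 0/1 + 1/1*1/1) = [3/5, 1/1)
  emit 'a', narrow to [1/2, 3/5)

Answer: 1/2 3/5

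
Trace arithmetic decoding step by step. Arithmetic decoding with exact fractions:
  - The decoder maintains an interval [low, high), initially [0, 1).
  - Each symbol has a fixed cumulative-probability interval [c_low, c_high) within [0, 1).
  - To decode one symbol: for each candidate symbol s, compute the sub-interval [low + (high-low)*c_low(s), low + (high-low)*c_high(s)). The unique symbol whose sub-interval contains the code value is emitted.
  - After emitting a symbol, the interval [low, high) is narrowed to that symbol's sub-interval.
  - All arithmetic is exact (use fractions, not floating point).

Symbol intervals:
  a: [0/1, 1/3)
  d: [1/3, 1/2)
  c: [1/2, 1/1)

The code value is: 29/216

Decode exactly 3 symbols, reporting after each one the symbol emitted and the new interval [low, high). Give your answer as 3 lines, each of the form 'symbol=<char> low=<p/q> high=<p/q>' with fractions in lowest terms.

Step 1: interval [0/1, 1/1), width = 1/1 - 0/1 = 1/1
  'a': [0/1 + 1/1*0/1, 0/1 + 1/1*1/3) = [0/1, 1/3) <- contains code 29/216
  'd': [0/1 + 1/1*1/3, 0/1 + 1/1*1/2) = [1/3, 1/2)
  'c': [0/1 + 1/1*1/2, 0/1 + 1/1*1/1) = [1/2, 1/1)
  emit 'a', narrow to [0/1, 1/3)
Step 2: interval [0/1, 1/3), width = 1/3 - 0/1 = 1/3
  'a': [0/1 + 1/3*0/1, 0/1 + 1/3*1/3) = [0/1, 1/9)
  'd': [0/1 + 1/3*1/3, 0/1 + 1/3*1/2) = [1/9, 1/6) <- contains code 29/216
  'c': [0/1 + 1/3*1/2, 0/1 + 1/3*1/1) = [1/6, 1/3)
  emit 'd', narrow to [1/9, 1/6)
Step 3: interval [1/9, 1/6), width = 1/6 - 1/9 = 1/18
  'a': [1/9 + 1/18*0/1, 1/9 + 1/18*1/3) = [1/9, 7/54)
  'd': [1/9 + 1/18*1/3, 1/9 + 1/18*1/2) = [7/54, 5/36) <- contains code 29/216
  'c': [1/9 + 1/18*1/2, 1/9 + 1/18*1/1) = [5/36, 1/6)
  emit 'd', narrow to [7/54, 5/36)

Answer: symbol=a low=0/1 high=1/3
symbol=d low=1/9 high=1/6
symbol=d low=7/54 high=5/36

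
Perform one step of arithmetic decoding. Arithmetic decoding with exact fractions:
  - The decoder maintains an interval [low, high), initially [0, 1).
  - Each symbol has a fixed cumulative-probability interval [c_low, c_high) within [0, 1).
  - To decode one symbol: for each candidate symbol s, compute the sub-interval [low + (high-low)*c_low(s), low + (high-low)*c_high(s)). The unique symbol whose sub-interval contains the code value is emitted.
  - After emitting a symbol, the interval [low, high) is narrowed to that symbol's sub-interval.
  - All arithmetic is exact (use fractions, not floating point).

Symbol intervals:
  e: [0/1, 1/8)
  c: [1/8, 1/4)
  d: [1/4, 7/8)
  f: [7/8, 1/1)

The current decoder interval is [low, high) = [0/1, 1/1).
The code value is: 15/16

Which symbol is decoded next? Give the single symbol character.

Answer: f

Derivation:
Interval width = high − low = 1/1 − 0/1 = 1/1
Scaled code = (code − low) / width = (15/16 − 0/1) / 1/1 = 15/16
  e: [0/1, 1/8) 
  c: [1/8, 1/4) 
  d: [1/4, 7/8) 
  f: [7/8, 1/1) ← scaled code falls here ✓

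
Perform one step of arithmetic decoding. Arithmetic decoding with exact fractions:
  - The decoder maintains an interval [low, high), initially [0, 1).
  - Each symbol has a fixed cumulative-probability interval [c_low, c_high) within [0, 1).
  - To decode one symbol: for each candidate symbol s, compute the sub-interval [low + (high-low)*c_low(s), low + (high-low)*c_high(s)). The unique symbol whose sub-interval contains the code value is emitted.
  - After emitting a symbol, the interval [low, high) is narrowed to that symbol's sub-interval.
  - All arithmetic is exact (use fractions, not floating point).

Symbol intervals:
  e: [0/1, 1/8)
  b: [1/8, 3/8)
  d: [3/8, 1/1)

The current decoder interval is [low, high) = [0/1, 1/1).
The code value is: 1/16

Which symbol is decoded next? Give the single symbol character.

Answer: e

Derivation:
Interval width = high − low = 1/1 − 0/1 = 1/1
Scaled code = (code − low) / width = (1/16 − 0/1) / 1/1 = 1/16
  e: [0/1, 1/8) ← scaled code falls here ✓
  b: [1/8, 3/8) 
  d: [3/8, 1/1) 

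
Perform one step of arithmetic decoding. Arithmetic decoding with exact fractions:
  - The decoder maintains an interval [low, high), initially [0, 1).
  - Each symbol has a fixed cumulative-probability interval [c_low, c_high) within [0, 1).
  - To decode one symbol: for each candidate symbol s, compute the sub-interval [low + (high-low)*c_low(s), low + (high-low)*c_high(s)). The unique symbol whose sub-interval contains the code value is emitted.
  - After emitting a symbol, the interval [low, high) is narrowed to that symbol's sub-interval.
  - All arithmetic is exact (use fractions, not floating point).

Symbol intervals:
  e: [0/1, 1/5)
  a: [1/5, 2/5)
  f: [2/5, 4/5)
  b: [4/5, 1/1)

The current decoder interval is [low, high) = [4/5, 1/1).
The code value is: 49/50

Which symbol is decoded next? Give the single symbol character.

Answer: b

Derivation:
Interval width = high − low = 1/1 − 4/5 = 1/5
Scaled code = (code − low) / width = (49/50 − 4/5) / 1/5 = 9/10
  e: [0/1, 1/5) 
  a: [1/5, 2/5) 
  f: [2/5, 4/5) 
  b: [4/5, 1/1) ← scaled code falls here ✓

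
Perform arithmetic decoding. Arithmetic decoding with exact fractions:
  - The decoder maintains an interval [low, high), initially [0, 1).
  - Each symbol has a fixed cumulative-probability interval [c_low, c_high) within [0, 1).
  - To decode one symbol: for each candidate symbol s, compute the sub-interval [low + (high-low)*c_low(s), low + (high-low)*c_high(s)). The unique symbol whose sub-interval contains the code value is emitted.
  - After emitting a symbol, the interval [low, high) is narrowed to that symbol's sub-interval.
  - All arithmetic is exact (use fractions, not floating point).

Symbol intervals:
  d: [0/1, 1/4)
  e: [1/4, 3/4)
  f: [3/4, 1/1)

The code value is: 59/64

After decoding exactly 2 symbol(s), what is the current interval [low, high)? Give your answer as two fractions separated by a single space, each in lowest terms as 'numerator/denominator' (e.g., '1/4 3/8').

Answer: 13/16 15/16

Derivation:
Step 1: interval [0/1, 1/1), width = 1/1 - 0/1 = 1/1
  'd': [0/1 + 1/1*0/1, 0/1 + 1/1*1/4) = [0/1, 1/4)
  'e': [0/1 + 1/1*1/4, 0/1 + 1/1*3/4) = [1/4, 3/4)
  'f': [0/1 + 1/1*3/4, 0/1 + 1/1*1/1) = [3/4, 1/1) <- contains code 59/64
  emit 'f', narrow to [3/4, 1/1)
Step 2: interval [3/4, 1/1), width = 1/1 - 3/4 = 1/4
  'd': [3/4 + 1/4*0/1, 3/4 + 1/4*1/4) = [3/4, 13/16)
  'e': [3/4 + 1/4*1/4, 3/4 + 1/4*3/4) = [13/16, 15/16) <- contains code 59/64
  'f': [3/4 + 1/4*3/4, 3/4 + 1/4*1/1) = [15/16, 1/1)
  emit 'e', narrow to [13/16, 15/16)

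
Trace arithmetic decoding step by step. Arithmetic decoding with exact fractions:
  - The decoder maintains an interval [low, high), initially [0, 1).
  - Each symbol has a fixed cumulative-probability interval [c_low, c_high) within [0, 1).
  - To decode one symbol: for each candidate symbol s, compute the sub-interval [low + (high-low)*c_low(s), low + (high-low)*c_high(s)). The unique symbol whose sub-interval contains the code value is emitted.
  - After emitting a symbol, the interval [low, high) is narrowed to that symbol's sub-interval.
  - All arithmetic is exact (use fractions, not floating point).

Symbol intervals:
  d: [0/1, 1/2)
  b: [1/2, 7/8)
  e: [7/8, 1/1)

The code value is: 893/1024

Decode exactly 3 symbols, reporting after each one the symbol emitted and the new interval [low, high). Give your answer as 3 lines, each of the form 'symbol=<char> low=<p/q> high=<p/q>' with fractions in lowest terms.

Answer: symbol=b low=1/2 high=7/8
symbol=e low=53/64 high=7/8
symbol=e low=445/512 high=7/8

Derivation:
Step 1: interval [0/1, 1/1), width = 1/1 - 0/1 = 1/1
  'd': [0/1 + 1/1*0/1, 0/1 + 1/1*1/2) = [0/1, 1/2)
  'b': [0/1 + 1/1*1/2, 0/1 + 1/1*7/8) = [1/2, 7/8) <- contains code 893/1024
  'e': [0/1 + 1/1*7/8, 0/1 + 1/1*1/1) = [7/8, 1/1)
  emit 'b', narrow to [1/2, 7/8)
Step 2: interval [1/2, 7/8), width = 7/8 - 1/2 = 3/8
  'd': [1/2 + 3/8*0/1, 1/2 + 3/8*1/2) = [1/2, 11/16)
  'b': [1/2 + 3/8*1/2, 1/2 + 3/8*7/8) = [11/16, 53/64)
  'e': [1/2 + 3/8*7/8, 1/2 + 3/8*1/1) = [53/64, 7/8) <- contains code 893/1024
  emit 'e', narrow to [53/64, 7/8)
Step 3: interval [53/64, 7/8), width = 7/8 - 53/64 = 3/64
  'd': [53/64 + 3/64*0/1, 53/64 + 3/64*1/2) = [53/64, 109/128)
  'b': [53/64 + 3/64*1/2, 53/64 + 3/64*7/8) = [109/128, 445/512)
  'e': [53/64 + 3/64*7/8, 53/64 + 3/64*1/1) = [445/512, 7/8) <- contains code 893/1024
  emit 'e', narrow to [445/512, 7/8)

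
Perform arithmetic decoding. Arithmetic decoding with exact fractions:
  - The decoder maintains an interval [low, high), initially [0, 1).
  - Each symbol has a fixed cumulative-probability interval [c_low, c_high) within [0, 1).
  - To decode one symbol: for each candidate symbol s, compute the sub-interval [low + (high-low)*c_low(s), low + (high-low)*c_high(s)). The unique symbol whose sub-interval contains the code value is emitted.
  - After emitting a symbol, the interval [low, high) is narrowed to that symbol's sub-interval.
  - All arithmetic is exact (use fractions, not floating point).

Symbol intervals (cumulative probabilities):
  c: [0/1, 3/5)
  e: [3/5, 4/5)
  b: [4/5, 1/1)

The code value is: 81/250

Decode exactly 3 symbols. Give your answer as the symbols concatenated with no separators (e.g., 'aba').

Step 1: interval [0/1, 1/1), width = 1/1 - 0/1 = 1/1
  'c': [0/1 + 1/1*0/1, 0/1 + 1/1*3/5) = [0/1, 3/5) <- contains code 81/250
  'e': [0/1 + 1/1*3/5, 0/1 + 1/1*4/5) = [3/5, 4/5)
  'b': [0/1 + 1/1*4/5, 0/1 + 1/1*1/1) = [4/5, 1/1)
  emit 'c', narrow to [0/1, 3/5)
Step 2: interval [0/1, 3/5), width = 3/5 - 0/1 = 3/5
  'c': [0/1 + 3/5*0/1, 0/1 + 3/5*3/5) = [0/1, 9/25) <- contains code 81/250
  'e': [0/1 + 3/5*3/5, 0/1 + 3/5*4/5) = [9/25, 12/25)
  'b': [0/1 + 3/5*4/5, 0/1 + 3/5*1/1) = [12/25, 3/5)
  emit 'c', narrow to [0/1, 9/25)
Step 3: interval [0/1, 9/25), width = 9/25 - 0/1 = 9/25
  'c': [0/1 + 9/25*0/1, 0/1 + 9/25*3/5) = [0/1, 27/125)
  'e': [0/1 + 9/25*3/5, 0/1 + 9/25*4/5) = [27/125, 36/125)
  'b': [0/1 + 9/25*4/5, 0/1 + 9/25*1/1) = [36/125, 9/25) <- contains code 81/250
  emit 'b', narrow to [36/125, 9/25)

Answer: ccb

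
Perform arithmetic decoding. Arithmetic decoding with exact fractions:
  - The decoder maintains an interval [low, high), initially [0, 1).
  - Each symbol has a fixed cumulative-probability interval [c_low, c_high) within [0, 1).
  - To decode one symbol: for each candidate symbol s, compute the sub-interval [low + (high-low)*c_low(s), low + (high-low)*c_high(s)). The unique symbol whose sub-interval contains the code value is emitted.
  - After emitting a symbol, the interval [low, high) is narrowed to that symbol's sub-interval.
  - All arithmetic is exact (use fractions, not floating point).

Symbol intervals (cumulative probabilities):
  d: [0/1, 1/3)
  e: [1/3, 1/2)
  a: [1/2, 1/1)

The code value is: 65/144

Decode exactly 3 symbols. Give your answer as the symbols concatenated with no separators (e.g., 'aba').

Answer: eae

Derivation:
Step 1: interval [0/1, 1/1), width = 1/1 - 0/1 = 1/1
  'd': [0/1 + 1/1*0/1, 0/1 + 1/1*1/3) = [0/1, 1/3)
  'e': [0/1 + 1/1*1/3, 0/1 + 1/1*1/2) = [1/3, 1/2) <- contains code 65/144
  'a': [0/1 + 1/1*1/2, 0/1 + 1/1*1/1) = [1/2, 1/1)
  emit 'e', narrow to [1/3, 1/2)
Step 2: interval [1/3, 1/2), width = 1/2 - 1/3 = 1/6
  'd': [1/3 + 1/6*0/1, 1/3 + 1/6*1/3) = [1/3, 7/18)
  'e': [1/3 + 1/6*1/3, 1/3 + 1/6*1/2) = [7/18, 5/12)
  'a': [1/3 + 1/6*1/2, 1/3 + 1/6*1/1) = [5/12, 1/2) <- contains code 65/144
  emit 'a', narrow to [5/12, 1/2)
Step 3: interval [5/12, 1/2), width = 1/2 - 5/12 = 1/12
  'd': [5/12 + 1/12*0/1, 5/12 + 1/12*1/3) = [5/12, 4/9)
  'e': [5/12 + 1/12*1/3, 5/12 + 1/12*1/2) = [4/9, 11/24) <- contains code 65/144
  'a': [5/12 + 1/12*1/2, 5/12 + 1/12*1/1) = [11/24, 1/2)
  emit 'e', narrow to [4/9, 11/24)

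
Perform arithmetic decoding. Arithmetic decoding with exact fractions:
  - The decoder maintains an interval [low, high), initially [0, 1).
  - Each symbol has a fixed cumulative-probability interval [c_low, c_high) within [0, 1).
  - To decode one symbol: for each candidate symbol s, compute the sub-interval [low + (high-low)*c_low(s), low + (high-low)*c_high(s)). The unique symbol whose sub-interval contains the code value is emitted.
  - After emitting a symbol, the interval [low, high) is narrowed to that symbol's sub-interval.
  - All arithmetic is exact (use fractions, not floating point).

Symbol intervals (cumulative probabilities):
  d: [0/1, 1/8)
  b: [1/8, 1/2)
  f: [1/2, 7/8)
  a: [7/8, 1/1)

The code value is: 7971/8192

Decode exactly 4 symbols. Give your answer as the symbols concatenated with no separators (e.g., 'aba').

Answer: afff

Derivation:
Step 1: interval [0/1, 1/1), width = 1/1 - 0/1 = 1/1
  'd': [0/1 + 1/1*0/1, 0/1 + 1/1*1/8) = [0/1, 1/8)
  'b': [0/1 + 1/1*1/8, 0/1 + 1/1*1/2) = [1/8, 1/2)
  'f': [0/1 + 1/1*1/2, 0/1 + 1/1*7/8) = [1/2, 7/8)
  'a': [0/1 + 1/1*7/8, 0/1 + 1/1*1/1) = [7/8, 1/1) <- contains code 7971/8192
  emit 'a', narrow to [7/8, 1/1)
Step 2: interval [7/8, 1/1), width = 1/1 - 7/8 = 1/8
  'd': [7/8 + 1/8*0/1, 7/8 + 1/8*1/8) = [7/8, 57/64)
  'b': [7/8 + 1/8*1/8, 7/8 + 1/8*1/2) = [57/64, 15/16)
  'f': [7/8 + 1/8*1/2, 7/8 + 1/8*7/8) = [15/16, 63/64) <- contains code 7971/8192
  'a': [7/8 + 1/8*7/8, 7/8 + 1/8*1/1) = [63/64, 1/1)
  emit 'f', narrow to [15/16, 63/64)
Step 3: interval [15/16, 63/64), width = 63/64 - 15/16 = 3/64
  'd': [15/16 + 3/64*0/1, 15/16 + 3/64*1/8) = [15/16, 483/512)
  'b': [15/16 + 3/64*1/8, 15/16 + 3/64*1/2) = [483/512, 123/128)
  'f': [15/16 + 3/64*1/2, 15/16 + 3/64*7/8) = [123/128, 501/512) <- contains code 7971/8192
  'a': [15/16 + 3/64*7/8, 15/16 + 3/64*1/1) = [501/512, 63/64)
  emit 'f', narrow to [123/128, 501/512)
Step 4: interval [123/128, 501/512), width = 501/512 - 123/128 = 9/512
  'd': [123/128 + 9/512*0/1, 123/128 + 9/512*1/8) = [123/128, 3945/4096)
  'b': [123/128 + 9/512*1/8, 123/128 + 9/512*1/2) = [3945/4096, 993/1024)
  'f': [123/128 + 9/512*1/2, 123/128 + 9/512*7/8) = [993/1024, 3999/4096) <- contains code 7971/8192
  'a': [123/128 + 9/512*7/8, 123/128 + 9/512*1/1) = [3999/4096, 501/512)
  emit 'f', narrow to [993/1024, 3999/4096)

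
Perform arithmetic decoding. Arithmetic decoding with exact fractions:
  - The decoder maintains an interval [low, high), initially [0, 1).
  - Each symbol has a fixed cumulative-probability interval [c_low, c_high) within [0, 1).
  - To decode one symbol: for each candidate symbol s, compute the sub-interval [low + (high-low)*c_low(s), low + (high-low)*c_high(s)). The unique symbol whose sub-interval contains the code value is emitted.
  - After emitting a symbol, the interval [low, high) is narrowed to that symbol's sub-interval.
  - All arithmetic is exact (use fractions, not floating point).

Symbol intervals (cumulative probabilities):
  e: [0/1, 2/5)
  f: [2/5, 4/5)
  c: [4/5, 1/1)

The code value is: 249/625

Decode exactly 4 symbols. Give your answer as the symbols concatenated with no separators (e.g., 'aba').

Step 1: interval [0/1, 1/1), width = 1/1 - 0/1 = 1/1
  'e': [0/1 + 1/1*0/1, 0/1 + 1/1*2/5) = [0/1, 2/5) <- contains code 249/625
  'f': [0/1 + 1/1*2/5, 0/1 + 1/1*4/5) = [2/5, 4/5)
  'c': [0/1 + 1/1*4/5, 0/1 + 1/1*1/1) = [4/5, 1/1)
  emit 'e', narrow to [0/1, 2/5)
Step 2: interval [0/1, 2/5), width = 2/5 - 0/1 = 2/5
  'e': [0/1 + 2/5*0/1, 0/1 + 2/5*2/5) = [0/1, 4/25)
  'f': [0/1 + 2/5*2/5, 0/1 + 2/5*4/5) = [4/25, 8/25)
  'c': [0/1 + 2/5*4/5, 0/1 + 2/5*1/1) = [8/25, 2/5) <- contains code 249/625
  emit 'c', narrow to [8/25, 2/5)
Step 3: interval [8/25, 2/5), width = 2/5 - 8/25 = 2/25
  'e': [8/25 + 2/25*0/1, 8/25 + 2/25*2/5) = [8/25, 44/125)
  'f': [8/25 + 2/25*2/5, 8/25 + 2/25*4/5) = [44/125, 48/125)
  'c': [8/25 + 2/25*4/5, 8/25 + 2/25*1/1) = [48/125, 2/5) <- contains code 249/625
  emit 'c', narrow to [48/125, 2/5)
Step 4: interval [48/125, 2/5), width = 2/5 - 48/125 = 2/125
  'e': [48/125 + 2/125*0/1, 48/125 + 2/125*2/5) = [48/125, 244/625)
  'f': [48/125 + 2/125*2/5, 48/125 + 2/125*4/5) = [244/625, 248/625)
  'c': [48/125 + 2/125*4/5, 48/125 + 2/125*1/1) = [248/625, 2/5) <- contains code 249/625
  emit 'c', narrow to [248/625, 2/5)

Answer: eccc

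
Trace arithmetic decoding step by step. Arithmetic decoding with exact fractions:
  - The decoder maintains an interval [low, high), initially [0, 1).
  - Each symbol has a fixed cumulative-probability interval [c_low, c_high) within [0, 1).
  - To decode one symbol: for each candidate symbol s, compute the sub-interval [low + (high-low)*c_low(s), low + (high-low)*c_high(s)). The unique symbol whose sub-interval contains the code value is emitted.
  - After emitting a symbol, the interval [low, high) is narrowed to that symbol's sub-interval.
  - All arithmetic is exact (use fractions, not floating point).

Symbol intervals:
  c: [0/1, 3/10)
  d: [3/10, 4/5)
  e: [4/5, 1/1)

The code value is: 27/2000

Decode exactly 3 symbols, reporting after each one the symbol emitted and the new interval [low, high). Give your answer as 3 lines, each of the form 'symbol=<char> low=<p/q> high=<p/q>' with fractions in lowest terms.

Answer: symbol=c low=0/1 high=3/10
symbol=c low=0/1 high=9/100
symbol=c low=0/1 high=27/1000

Derivation:
Step 1: interval [0/1, 1/1), width = 1/1 - 0/1 = 1/1
  'c': [0/1 + 1/1*0/1, 0/1 + 1/1*3/10) = [0/1, 3/10) <- contains code 27/2000
  'd': [0/1 + 1/1*3/10, 0/1 + 1/1*4/5) = [3/10, 4/5)
  'e': [0/1 + 1/1*4/5, 0/1 + 1/1*1/1) = [4/5, 1/1)
  emit 'c', narrow to [0/1, 3/10)
Step 2: interval [0/1, 3/10), width = 3/10 - 0/1 = 3/10
  'c': [0/1 + 3/10*0/1, 0/1 + 3/10*3/10) = [0/1, 9/100) <- contains code 27/2000
  'd': [0/1 + 3/10*3/10, 0/1 + 3/10*4/5) = [9/100, 6/25)
  'e': [0/1 + 3/10*4/5, 0/1 + 3/10*1/1) = [6/25, 3/10)
  emit 'c', narrow to [0/1, 9/100)
Step 3: interval [0/1, 9/100), width = 9/100 - 0/1 = 9/100
  'c': [0/1 + 9/100*0/1, 0/1 + 9/100*3/10) = [0/1, 27/1000) <- contains code 27/2000
  'd': [0/1 + 9/100*3/10, 0/1 + 9/100*4/5) = [27/1000, 9/125)
  'e': [0/1 + 9/100*4/5, 0/1 + 9/100*1/1) = [9/125, 9/100)
  emit 'c', narrow to [0/1, 27/1000)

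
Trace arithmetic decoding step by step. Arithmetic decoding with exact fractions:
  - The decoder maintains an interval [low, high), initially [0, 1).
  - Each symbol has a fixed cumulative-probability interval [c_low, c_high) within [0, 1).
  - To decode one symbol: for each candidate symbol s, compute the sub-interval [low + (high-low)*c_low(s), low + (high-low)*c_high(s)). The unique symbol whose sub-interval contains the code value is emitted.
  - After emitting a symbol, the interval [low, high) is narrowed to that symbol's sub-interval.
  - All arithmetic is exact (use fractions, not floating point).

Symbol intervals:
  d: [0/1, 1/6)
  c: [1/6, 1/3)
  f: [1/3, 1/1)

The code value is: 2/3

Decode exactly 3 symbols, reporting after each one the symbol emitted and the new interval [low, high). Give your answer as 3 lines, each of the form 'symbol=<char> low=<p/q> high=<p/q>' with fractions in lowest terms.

Answer: symbol=f low=1/3 high=1/1
symbol=f low=5/9 high=1/1
symbol=c low=17/27 high=19/27

Derivation:
Step 1: interval [0/1, 1/1), width = 1/1 - 0/1 = 1/1
  'd': [0/1 + 1/1*0/1, 0/1 + 1/1*1/6) = [0/1, 1/6)
  'c': [0/1 + 1/1*1/6, 0/1 + 1/1*1/3) = [1/6, 1/3)
  'f': [0/1 + 1/1*1/3, 0/1 + 1/1*1/1) = [1/3, 1/1) <- contains code 2/3
  emit 'f', narrow to [1/3, 1/1)
Step 2: interval [1/3, 1/1), width = 1/1 - 1/3 = 2/3
  'd': [1/3 + 2/3*0/1, 1/3 + 2/3*1/6) = [1/3, 4/9)
  'c': [1/3 + 2/3*1/6, 1/3 + 2/3*1/3) = [4/9, 5/9)
  'f': [1/3 + 2/3*1/3, 1/3 + 2/3*1/1) = [5/9, 1/1) <- contains code 2/3
  emit 'f', narrow to [5/9, 1/1)
Step 3: interval [5/9, 1/1), width = 1/1 - 5/9 = 4/9
  'd': [5/9 + 4/9*0/1, 5/9 + 4/9*1/6) = [5/9, 17/27)
  'c': [5/9 + 4/9*1/6, 5/9 + 4/9*1/3) = [17/27, 19/27) <- contains code 2/3
  'f': [5/9 + 4/9*1/3, 5/9 + 4/9*1/1) = [19/27, 1/1)
  emit 'c', narrow to [17/27, 19/27)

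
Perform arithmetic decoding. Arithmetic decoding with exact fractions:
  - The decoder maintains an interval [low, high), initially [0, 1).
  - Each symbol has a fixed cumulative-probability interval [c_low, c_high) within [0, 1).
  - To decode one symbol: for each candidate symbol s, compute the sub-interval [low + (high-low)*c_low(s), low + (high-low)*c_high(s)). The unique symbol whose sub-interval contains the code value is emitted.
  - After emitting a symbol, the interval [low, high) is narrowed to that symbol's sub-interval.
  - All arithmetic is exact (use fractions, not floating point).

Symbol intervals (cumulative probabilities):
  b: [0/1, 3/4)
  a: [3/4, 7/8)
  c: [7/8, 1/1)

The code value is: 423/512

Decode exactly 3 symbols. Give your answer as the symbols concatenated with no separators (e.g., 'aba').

Answer: aba

Derivation:
Step 1: interval [0/1, 1/1), width = 1/1 - 0/1 = 1/1
  'b': [0/1 + 1/1*0/1, 0/1 + 1/1*3/4) = [0/1, 3/4)
  'a': [0/1 + 1/1*3/4, 0/1 + 1/1*7/8) = [3/4, 7/8) <- contains code 423/512
  'c': [0/1 + 1/1*7/8, 0/1 + 1/1*1/1) = [7/8, 1/1)
  emit 'a', narrow to [3/4, 7/8)
Step 2: interval [3/4, 7/8), width = 7/8 - 3/4 = 1/8
  'b': [3/4 + 1/8*0/1, 3/4 + 1/8*3/4) = [3/4, 27/32) <- contains code 423/512
  'a': [3/4 + 1/8*3/4, 3/4 + 1/8*7/8) = [27/32, 55/64)
  'c': [3/4 + 1/8*7/8, 3/4 + 1/8*1/1) = [55/64, 7/8)
  emit 'b', narrow to [3/4, 27/32)
Step 3: interval [3/4, 27/32), width = 27/32 - 3/4 = 3/32
  'b': [3/4 + 3/32*0/1, 3/4 + 3/32*3/4) = [3/4, 105/128)
  'a': [3/4 + 3/32*3/4, 3/4 + 3/32*7/8) = [105/128, 213/256) <- contains code 423/512
  'c': [3/4 + 3/32*7/8, 3/4 + 3/32*1/1) = [213/256, 27/32)
  emit 'a', narrow to [105/128, 213/256)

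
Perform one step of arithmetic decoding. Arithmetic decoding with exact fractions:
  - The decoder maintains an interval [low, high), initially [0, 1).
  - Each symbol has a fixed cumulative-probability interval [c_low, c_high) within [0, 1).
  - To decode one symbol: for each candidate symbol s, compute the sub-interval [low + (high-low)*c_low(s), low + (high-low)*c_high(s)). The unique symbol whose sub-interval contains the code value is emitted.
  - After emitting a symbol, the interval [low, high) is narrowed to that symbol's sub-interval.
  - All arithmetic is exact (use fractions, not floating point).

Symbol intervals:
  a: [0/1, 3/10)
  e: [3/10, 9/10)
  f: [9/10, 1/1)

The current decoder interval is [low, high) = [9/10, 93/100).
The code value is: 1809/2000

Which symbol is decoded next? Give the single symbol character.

Answer: a

Derivation:
Interval width = high − low = 93/100 − 9/10 = 3/100
Scaled code = (code − low) / width = (1809/2000 − 9/10) / 3/100 = 3/20
  a: [0/1, 3/10) ← scaled code falls here ✓
  e: [3/10, 9/10) 
  f: [9/10, 1/1) 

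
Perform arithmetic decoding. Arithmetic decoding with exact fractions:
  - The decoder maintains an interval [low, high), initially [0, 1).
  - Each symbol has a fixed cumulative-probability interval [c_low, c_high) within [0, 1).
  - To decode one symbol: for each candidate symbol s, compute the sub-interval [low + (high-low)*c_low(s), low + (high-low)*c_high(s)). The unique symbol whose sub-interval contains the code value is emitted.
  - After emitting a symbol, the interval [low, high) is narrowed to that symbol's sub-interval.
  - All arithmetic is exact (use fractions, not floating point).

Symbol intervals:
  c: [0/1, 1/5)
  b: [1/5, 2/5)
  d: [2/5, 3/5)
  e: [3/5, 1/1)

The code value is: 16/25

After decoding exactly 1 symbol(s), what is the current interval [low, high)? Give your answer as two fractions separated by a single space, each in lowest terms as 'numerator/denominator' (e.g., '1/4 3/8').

Step 1: interval [0/1, 1/1), width = 1/1 - 0/1 = 1/1
  'c': [0/1 + 1/1*0/1, 0/1 + 1/1*1/5) = [0/1, 1/5)
  'b': [0/1 + 1/1*1/5, 0/1 + 1/1*2/5) = [1/5, 2/5)
  'd': [0/1 + 1/1*2/5, 0/1 + 1/1*3/5) = [2/5, 3/5)
  'e': [0/1 + 1/1*3/5, 0/1 + 1/1*1/1) = [3/5, 1/1) <- contains code 16/25
  emit 'e', narrow to [3/5, 1/1)

Answer: 3/5 1/1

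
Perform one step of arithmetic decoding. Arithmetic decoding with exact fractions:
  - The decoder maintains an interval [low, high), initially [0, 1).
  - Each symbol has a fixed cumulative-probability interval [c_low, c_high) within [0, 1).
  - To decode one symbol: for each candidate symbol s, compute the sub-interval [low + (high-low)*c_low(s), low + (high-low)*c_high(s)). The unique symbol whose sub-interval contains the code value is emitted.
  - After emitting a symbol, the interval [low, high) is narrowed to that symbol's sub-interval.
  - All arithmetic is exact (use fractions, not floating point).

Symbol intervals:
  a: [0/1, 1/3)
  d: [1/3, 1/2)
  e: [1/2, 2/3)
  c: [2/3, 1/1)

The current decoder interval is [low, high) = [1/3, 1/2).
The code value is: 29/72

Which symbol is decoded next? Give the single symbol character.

Answer: d

Derivation:
Interval width = high − low = 1/2 − 1/3 = 1/6
Scaled code = (code − low) / width = (29/72 − 1/3) / 1/6 = 5/12
  a: [0/1, 1/3) 
  d: [1/3, 1/2) ← scaled code falls here ✓
  e: [1/2, 2/3) 
  c: [2/3, 1/1) 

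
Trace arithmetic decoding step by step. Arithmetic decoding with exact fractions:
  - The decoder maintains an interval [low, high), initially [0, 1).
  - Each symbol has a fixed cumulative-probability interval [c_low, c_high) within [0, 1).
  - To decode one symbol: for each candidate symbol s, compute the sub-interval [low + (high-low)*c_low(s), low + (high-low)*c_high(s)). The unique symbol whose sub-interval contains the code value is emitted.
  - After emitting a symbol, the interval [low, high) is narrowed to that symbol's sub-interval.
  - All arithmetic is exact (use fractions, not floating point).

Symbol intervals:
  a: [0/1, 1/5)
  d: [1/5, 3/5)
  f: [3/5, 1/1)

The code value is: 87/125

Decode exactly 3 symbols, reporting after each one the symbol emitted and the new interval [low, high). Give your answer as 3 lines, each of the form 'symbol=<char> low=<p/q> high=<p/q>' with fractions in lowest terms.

Step 1: interval [0/1, 1/1), width = 1/1 - 0/1 = 1/1
  'a': [0/1 + 1/1*0/1, 0/1 + 1/1*1/5) = [0/1, 1/5)
  'd': [0/1 + 1/1*1/5, 0/1 + 1/1*3/5) = [1/5, 3/5)
  'f': [0/1 + 1/1*3/5, 0/1 + 1/1*1/1) = [3/5, 1/1) <- contains code 87/125
  emit 'f', narrow to [3/5, 1/1)
Step 2: interval [3/5, 1/1), width = 1/1 - 3/5 = 2/5
  'a': [3/5 + 2/5*0/1, 3/5 + 2/5*1/5) = [3/5, 17/25)
  'd': [3/5 + 2/5*1/5, 3/5 + 2/5*3/5) = [17/25, 21/25) <- contains code 87/125
  'f': [3/5 + 2/5*3/5, 3/5 + 2/5*1/1) = [21/25, 1/1)
  emit 'd', narrow to [17/25, 21/25)
Step 3: interval [17/25, 21/25), width = 21/25 - 17/25 = 4/25
  'a': [17/25 + 4/25*0/1, 17/25 + 4/25*1/5) = [17/25, 89/125) <- contains code 87/125
  'd': [17/25 + 4/25*1/5, 17/25 + 4/25*3/5) = [89/125, 97/125)
  'f': [17/25 + 4/25*3/5, 17/25 + 4/25*1/1) = [97/125, 21/25)
  emit 'a', narrow to [17/25, 89/125)

Answer: symbol=f low=3/5 high=1/1
symbol=d low=17/25 high=21/25
symbol=a low=17/25 high=89/125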